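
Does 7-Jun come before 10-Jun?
Yes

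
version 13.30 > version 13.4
True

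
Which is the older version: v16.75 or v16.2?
v16.2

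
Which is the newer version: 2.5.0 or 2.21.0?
2.21.0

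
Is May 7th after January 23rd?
Yes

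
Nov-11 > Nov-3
True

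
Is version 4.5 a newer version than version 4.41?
No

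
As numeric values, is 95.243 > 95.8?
False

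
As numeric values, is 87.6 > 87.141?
True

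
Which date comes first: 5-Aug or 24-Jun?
24-Jun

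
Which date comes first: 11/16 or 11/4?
11/4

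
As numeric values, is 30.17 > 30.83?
False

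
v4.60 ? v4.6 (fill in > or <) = >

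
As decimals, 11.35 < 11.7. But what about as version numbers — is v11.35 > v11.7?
True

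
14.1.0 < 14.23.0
True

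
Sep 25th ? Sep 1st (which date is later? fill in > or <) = >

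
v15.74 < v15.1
False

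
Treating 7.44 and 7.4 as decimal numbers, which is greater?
7.44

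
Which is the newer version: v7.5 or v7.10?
v7.10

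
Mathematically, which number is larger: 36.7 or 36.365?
36.7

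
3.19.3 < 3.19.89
True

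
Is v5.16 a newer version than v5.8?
Yes. Version numbers are compared segment by segment as integers, not as decimals: minor version 16 > 8, so v5.16 > v5.8 (even though the decimal 5.16 < 5.8).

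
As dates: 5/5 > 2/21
True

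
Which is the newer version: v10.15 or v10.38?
v10.38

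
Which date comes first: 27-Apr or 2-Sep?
27-Apr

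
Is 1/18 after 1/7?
Yes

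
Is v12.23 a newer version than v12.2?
Yes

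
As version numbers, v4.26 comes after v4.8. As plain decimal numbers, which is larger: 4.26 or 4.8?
4.8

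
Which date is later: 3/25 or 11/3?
11/3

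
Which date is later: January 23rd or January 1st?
January 23rd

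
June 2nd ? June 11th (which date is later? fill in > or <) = <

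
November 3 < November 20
True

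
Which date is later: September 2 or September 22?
September 22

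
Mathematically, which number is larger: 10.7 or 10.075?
10.7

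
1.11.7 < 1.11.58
True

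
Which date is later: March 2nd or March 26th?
March 26th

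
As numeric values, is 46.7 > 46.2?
True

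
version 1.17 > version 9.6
False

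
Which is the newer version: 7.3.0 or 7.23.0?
7.23.0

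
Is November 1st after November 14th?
No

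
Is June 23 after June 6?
Yes. Day 23 comes after day 6 in June — this is a date comparison, not a decimal one (the decimal 6.23 would be smaller than 6.6).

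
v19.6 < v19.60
True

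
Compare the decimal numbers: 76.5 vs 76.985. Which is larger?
76.985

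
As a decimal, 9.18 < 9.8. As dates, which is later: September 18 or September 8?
September 18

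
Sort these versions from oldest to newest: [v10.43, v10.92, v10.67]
[v10.43, v10.67, v10.92]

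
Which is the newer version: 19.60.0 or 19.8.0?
19.60.0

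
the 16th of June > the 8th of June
True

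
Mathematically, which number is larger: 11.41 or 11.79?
11.79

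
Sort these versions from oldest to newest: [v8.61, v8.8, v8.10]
[v8.8, v8.10, v8.61]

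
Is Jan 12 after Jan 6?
Yes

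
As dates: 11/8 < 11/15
True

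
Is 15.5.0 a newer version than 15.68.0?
No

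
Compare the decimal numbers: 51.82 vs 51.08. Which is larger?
51.82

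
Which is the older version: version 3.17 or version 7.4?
version 3.17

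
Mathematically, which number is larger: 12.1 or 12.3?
12.3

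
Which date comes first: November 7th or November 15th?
November 7th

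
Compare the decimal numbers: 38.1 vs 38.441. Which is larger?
38.441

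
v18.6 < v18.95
True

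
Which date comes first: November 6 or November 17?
November 6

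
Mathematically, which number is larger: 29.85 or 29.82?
29.85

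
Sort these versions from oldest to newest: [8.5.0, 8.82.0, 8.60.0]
[8.5.0, 8.60.0, 8.82.0]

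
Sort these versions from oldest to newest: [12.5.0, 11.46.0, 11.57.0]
[11.46.0, 11.57.0, 12.5.0]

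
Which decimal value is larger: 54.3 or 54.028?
54.3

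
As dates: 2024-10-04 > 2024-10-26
False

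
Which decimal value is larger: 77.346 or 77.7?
77.7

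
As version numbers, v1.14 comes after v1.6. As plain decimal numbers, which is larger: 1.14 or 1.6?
1.6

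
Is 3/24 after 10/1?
No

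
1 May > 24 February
True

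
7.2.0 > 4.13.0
True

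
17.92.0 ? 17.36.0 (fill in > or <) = >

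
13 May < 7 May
False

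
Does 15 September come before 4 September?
No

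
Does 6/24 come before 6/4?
No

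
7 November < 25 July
False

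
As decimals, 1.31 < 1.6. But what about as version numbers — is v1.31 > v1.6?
True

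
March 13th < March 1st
False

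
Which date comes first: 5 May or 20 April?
20 April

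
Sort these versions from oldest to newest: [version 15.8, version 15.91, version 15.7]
[version 15.7, version 15.8, version 15.91]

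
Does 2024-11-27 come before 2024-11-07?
No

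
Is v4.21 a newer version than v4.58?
No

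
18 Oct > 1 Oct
True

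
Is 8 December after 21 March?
Yes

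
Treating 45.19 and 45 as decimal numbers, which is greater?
45.19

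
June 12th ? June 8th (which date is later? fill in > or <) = >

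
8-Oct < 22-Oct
True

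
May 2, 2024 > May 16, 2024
False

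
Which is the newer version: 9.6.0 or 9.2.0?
9.6.0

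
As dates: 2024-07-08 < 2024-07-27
True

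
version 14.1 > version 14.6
False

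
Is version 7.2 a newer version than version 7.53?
No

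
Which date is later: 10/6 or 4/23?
10/6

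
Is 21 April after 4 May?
No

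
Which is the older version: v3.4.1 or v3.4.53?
v3.4.1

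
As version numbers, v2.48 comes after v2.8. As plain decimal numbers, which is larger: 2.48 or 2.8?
2.8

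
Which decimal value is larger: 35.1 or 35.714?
35.714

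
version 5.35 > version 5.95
False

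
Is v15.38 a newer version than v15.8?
Yes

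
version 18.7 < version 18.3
False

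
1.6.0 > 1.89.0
False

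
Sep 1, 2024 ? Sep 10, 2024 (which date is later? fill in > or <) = <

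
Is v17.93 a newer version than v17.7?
Yes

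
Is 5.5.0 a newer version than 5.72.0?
No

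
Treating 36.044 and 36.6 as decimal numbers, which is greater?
36.6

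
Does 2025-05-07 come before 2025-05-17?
Yes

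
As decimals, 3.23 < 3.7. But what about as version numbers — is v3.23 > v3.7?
True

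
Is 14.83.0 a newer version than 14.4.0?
Yes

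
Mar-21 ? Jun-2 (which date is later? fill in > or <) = <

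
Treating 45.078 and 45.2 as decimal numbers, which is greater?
45.2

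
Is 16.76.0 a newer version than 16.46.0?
Yes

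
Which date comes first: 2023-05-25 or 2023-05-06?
2023-05-06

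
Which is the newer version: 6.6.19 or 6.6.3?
6.6.19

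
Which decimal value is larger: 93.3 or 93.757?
93.757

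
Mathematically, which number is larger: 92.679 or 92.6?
92.679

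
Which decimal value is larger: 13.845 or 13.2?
13.845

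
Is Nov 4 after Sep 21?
Yes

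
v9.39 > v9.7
True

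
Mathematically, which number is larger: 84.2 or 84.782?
84.782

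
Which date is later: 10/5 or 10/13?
10/13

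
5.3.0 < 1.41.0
False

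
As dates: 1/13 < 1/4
False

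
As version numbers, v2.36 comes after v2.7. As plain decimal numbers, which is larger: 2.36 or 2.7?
2.7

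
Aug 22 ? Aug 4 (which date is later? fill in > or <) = >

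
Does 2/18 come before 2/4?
No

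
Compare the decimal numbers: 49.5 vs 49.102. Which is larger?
49.5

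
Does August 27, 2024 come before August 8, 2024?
No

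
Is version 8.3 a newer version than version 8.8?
No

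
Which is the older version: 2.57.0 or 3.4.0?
2.57.0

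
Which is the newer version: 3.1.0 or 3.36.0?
3.36.0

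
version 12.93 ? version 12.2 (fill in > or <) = >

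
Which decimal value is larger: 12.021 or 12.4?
12.4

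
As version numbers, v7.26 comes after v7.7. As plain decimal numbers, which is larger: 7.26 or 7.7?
7.7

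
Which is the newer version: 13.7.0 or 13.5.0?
13.7.0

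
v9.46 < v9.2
False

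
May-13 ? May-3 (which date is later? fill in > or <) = >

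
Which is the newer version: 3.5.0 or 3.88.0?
3.88.0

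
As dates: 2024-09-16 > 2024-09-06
True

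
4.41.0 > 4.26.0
True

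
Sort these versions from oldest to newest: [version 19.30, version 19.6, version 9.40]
[version 9.40, version 19.6, version 19.30]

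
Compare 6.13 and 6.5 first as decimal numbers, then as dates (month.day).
As decimals: 6.13 < 6.5. As dates: 6/13 is later than 6/5 (day 13 > day 5).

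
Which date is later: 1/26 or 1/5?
1/26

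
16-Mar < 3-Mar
False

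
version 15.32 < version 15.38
True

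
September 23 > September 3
True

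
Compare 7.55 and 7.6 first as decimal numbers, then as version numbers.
As decimals: 7.55 < 7.6. As versions: v7.55 > v7.6 (minor version 55 > 6).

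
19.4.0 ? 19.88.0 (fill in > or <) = <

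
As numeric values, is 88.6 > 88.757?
False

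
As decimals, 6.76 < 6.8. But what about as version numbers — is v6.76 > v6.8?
True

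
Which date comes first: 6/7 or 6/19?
6/7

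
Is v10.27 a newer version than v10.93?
No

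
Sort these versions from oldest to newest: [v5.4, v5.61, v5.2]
[v5.2, v5.4, v5.61]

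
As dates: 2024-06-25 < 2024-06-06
False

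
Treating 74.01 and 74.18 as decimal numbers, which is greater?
74.18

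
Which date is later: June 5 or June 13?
June 13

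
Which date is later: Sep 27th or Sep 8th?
Sep 27th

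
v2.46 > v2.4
True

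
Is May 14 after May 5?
Yes. Day 14 comes after day 5 in May — this is a date comparison, not a decimal one (the decimal 5.14 would be smaller than 5.5).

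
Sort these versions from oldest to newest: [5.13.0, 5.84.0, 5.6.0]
[5.6.0, 5.13.0, 5.84.0]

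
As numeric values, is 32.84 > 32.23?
True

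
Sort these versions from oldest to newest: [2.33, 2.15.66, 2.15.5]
[2.15.5, 2.15.66, 2.33]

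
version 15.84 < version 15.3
False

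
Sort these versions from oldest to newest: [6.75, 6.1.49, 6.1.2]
[6.1.2, 6.1.49, 6.75]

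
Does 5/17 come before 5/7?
No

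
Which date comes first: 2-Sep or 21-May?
21-May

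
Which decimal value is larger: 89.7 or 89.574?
89.7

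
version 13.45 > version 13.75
False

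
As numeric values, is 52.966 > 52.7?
True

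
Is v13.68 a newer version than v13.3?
Yes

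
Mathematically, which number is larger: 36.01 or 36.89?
36.89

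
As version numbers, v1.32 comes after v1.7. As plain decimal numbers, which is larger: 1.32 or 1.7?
1.7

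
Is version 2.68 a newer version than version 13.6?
No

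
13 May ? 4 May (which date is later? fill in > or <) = >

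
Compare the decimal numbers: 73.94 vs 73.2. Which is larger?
73.94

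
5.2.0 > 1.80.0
True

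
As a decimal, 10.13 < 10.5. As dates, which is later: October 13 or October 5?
October 13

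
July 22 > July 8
True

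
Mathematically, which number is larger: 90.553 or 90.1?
90.553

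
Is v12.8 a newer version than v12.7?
Yes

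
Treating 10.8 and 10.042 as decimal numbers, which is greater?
10.8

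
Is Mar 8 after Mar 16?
No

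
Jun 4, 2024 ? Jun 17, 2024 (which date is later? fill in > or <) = <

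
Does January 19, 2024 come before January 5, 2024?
No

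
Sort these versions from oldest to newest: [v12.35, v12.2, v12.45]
[v12.2, v12.35, v12.45]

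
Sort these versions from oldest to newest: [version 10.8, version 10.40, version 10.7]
[version 10.7, version 10.8, version 10.40]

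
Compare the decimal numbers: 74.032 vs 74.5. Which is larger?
74.5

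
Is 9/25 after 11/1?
No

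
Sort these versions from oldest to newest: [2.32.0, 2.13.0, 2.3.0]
[2.3.0, 2.13.0, 2.32.0]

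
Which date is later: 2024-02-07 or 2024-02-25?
2024-02-25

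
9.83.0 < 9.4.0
False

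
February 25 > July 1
False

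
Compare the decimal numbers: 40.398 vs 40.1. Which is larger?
40.398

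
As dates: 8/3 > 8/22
False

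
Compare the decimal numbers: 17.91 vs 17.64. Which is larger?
17.91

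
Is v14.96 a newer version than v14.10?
Yes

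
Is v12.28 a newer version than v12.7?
Yes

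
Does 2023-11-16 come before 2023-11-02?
No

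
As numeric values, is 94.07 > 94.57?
False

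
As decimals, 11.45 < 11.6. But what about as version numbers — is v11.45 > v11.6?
True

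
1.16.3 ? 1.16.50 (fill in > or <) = <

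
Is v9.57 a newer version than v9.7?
Yes. Version numbers are compared segment by segment as integers, not as decimals: minor version 57 > 7, so v9.57 > v9.7 (even though the decimal 9.57 < 9.7).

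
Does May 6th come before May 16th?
Yes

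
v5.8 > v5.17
False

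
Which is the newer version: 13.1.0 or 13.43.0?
13.43.0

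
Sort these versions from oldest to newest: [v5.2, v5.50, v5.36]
[v5.2, v5.36, v5.50]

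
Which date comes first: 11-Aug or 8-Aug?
8-Aug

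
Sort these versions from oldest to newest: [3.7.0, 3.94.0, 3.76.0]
[3.7.0, 3.76.0, 3.94.0]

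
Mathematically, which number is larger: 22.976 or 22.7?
22.976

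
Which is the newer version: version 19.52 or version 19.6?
version 19.52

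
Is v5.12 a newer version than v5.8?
Yes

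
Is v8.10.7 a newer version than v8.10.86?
No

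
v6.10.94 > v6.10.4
True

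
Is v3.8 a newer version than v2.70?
Yes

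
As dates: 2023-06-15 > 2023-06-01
True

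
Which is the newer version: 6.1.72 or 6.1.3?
6.1.72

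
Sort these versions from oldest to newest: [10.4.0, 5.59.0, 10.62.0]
[5.59.0, 10.4.0, 10.62.0]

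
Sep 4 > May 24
True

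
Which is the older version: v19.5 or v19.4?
v19.4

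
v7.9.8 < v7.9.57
True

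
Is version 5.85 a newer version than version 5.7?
Yes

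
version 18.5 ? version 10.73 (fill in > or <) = >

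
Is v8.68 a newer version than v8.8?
Yes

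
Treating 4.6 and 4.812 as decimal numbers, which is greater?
4.812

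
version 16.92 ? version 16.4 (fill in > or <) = >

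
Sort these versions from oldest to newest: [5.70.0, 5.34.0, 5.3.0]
[5.3.0, 5.34.0, 5.70.0]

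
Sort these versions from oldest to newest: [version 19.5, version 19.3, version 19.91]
[version 19.3, version 19.5, version 19.91]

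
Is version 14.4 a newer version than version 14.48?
No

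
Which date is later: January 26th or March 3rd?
March 3rd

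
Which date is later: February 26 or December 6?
December 6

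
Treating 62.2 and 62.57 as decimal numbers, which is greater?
62.57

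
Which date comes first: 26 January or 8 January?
8 January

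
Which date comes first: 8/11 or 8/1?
8/1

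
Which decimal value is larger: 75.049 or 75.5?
75.5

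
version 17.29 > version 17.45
False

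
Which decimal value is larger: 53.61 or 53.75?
53.75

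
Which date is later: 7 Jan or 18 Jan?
18 Jan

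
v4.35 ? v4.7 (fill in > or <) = >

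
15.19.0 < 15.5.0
False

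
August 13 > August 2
True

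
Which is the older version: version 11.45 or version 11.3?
version 11.3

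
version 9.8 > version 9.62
False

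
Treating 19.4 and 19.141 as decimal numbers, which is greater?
19.4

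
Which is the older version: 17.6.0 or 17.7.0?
17.6.0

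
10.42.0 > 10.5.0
True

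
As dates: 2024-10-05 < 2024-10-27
True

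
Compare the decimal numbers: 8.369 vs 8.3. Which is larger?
8.369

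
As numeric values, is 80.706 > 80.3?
True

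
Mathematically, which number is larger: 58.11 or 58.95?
58.95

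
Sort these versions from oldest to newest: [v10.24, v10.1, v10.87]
[v10.1, v10.24, v10.87]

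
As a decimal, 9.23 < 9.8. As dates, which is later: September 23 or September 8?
September 23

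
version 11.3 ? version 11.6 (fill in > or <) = <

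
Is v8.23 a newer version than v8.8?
Yes. Version numbers are compared segment by segment as integers, not as decimals: minor version 23 > 8, so v8.23 > v8.8 (even though the decimal 8.23 < 8.8).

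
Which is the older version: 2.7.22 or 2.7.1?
2.7.1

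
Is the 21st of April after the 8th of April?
Yes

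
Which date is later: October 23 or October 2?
October 23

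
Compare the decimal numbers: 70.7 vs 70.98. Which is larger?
70.98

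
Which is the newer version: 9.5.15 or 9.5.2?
9.5.15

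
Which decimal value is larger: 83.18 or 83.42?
83.42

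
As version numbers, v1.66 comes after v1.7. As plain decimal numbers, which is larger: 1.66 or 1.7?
1.7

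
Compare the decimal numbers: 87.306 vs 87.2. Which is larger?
87.306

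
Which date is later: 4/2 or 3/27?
4/2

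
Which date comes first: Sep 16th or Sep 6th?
Sep 6th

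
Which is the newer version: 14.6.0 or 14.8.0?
14.8.0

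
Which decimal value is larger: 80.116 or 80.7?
80.7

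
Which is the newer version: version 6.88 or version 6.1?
version 6.88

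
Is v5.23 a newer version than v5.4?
Yes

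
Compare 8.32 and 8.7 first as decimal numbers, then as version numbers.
As decimals: 8.32 < 8.7. As versions: v8.32 > v8.7 (minor version 32 > 7).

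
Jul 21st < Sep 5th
True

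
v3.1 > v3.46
False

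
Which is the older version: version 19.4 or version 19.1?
version 19.1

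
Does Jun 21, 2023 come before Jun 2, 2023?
No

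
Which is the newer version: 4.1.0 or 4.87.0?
4.87.0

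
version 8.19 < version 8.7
False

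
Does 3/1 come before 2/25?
No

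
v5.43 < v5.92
True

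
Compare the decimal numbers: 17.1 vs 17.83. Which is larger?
17.83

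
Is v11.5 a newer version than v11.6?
No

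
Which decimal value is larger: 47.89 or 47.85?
47.89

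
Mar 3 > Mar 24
False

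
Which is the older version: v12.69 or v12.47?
v12.47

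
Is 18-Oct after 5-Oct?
Yes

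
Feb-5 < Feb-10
True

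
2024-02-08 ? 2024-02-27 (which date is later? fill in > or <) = <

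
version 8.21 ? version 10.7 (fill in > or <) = <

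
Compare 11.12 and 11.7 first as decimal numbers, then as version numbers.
As decimals: 11.12 < 11.7. As versions: v11.12 > v11.7 (minor version 12 > 7).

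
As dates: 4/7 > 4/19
False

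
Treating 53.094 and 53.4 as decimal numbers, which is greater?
53.4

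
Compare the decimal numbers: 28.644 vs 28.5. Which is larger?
28.644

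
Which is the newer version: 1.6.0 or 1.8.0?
1.8.0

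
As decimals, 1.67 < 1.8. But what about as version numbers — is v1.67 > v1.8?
True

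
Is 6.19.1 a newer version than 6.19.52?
No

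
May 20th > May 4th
True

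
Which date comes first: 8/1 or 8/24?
8/1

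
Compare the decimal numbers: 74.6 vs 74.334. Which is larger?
74.6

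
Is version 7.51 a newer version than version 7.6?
Yes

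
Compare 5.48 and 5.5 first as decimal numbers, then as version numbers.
As decimals: 5.48 < 5.5. As versions: v5.48 > v5.5 (minor version 48 > 5).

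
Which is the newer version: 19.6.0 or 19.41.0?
19.41.0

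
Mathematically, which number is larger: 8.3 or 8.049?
8.3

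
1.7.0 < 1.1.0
False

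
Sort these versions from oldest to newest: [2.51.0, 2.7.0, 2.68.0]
[2.7.0, 2.51.0, 2.68.0]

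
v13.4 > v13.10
False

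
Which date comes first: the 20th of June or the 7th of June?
the 7th of June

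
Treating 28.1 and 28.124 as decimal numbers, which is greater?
28.124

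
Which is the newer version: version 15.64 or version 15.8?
version 15.64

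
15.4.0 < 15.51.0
True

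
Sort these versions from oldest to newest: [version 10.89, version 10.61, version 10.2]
[version 10.2, version 10.61, version 10.89]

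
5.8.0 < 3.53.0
False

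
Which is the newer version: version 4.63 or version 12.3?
version 12.3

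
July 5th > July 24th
False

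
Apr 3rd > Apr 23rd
False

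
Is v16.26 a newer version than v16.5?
Yes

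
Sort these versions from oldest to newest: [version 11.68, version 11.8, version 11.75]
[version 11.8, version 11.68, version 11.75]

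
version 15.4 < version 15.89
True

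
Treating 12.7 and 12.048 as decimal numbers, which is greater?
12.7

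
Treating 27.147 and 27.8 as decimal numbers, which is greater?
27.8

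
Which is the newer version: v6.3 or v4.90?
v6.3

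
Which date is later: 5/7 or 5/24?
5/24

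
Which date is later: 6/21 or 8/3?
8/3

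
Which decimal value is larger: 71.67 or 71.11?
71.67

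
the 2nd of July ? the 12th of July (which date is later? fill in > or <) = <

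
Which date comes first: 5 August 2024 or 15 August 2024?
5 August 2024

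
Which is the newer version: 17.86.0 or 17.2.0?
17.86.0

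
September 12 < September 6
False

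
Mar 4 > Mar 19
False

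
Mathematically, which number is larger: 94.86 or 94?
94.86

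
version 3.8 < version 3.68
True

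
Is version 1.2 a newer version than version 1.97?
No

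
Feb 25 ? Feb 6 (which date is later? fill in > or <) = >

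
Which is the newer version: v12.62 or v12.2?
v12.62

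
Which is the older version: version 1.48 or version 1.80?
version 1.48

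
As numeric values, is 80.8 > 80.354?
True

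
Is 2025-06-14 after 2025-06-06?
Yes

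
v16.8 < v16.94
True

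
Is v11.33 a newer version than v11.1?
Yes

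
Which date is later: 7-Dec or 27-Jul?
7-Dec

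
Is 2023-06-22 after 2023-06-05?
Yes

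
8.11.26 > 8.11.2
True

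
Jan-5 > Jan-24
False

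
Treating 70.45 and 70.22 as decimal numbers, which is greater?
70.45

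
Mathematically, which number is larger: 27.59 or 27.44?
27.59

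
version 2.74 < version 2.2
False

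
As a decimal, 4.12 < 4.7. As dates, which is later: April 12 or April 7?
April 12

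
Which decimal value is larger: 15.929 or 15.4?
15.929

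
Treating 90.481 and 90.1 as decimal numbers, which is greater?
90.481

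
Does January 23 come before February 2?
Yes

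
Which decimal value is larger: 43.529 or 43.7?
43.7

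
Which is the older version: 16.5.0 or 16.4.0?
16.4.0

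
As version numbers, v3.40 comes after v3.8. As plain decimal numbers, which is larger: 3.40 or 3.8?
3.8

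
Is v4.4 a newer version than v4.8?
No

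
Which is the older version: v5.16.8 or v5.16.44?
v5.16.8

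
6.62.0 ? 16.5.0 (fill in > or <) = <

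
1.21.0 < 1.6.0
False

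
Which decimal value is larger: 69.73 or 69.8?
69.8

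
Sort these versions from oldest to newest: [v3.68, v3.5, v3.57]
[v3.5, v3.57, v3.68]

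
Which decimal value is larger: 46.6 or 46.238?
46.6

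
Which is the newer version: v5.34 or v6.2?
v6.2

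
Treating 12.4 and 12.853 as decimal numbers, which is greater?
12.853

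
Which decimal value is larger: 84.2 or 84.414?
84.414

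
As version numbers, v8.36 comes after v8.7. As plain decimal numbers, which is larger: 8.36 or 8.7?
8.7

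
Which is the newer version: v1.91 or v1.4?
v1.91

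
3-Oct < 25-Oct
True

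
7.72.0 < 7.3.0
False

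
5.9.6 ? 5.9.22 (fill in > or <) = <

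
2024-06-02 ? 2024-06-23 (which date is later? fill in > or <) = <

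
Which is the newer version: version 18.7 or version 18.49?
version 18.49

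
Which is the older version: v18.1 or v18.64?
v18.1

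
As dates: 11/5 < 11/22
True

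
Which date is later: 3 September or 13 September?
13 September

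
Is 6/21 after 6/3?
Yes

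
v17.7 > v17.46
False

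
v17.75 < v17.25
False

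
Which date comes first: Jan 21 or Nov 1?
Jan 21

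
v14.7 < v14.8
True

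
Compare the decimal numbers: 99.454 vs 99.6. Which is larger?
99.6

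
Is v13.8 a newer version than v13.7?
Yes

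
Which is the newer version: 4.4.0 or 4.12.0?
4.12.0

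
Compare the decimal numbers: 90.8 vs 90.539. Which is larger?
90.8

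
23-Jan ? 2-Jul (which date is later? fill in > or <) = <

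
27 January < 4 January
False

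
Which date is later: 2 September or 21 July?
2 September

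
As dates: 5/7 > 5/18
False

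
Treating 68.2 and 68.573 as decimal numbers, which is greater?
68.573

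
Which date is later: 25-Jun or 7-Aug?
7-Aug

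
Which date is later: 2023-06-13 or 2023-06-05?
2023-06-13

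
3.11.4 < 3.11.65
True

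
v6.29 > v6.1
True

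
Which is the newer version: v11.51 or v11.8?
v11.51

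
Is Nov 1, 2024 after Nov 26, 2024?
No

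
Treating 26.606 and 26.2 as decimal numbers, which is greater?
26.606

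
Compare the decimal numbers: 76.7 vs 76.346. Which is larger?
76.7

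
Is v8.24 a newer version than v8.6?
Yes. Version numbers are compared segment by segment as integers, not as decimals: minor version 24 > 6, so v8.24 > v8.6 (even though the decimal 8.24 < 8.6).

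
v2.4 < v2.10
True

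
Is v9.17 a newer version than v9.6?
Yes. Version numbers are compared segment by segment as integers, not as decimals: minor version 17 > 6, so v9.17 > v9.6 (even though the decimal 9.17 < 9.6).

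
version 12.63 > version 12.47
True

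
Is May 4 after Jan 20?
Yes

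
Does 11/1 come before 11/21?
Yes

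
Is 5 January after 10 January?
No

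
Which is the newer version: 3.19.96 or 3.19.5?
3.19.96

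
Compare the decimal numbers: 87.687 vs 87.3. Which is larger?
87.687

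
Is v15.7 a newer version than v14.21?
Yes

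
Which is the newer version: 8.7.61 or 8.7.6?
8.7.61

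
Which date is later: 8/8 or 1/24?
8/8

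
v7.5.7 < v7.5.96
True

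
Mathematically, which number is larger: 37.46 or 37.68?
37.68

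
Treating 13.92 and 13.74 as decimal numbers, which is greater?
13.92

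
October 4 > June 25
True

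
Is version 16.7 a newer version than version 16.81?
No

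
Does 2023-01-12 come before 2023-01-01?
No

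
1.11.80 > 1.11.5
True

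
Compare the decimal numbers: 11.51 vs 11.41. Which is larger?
11.51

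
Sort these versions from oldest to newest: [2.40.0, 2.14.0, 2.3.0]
[2.3.0, 2.14.0, 2.40.0]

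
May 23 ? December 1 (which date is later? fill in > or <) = <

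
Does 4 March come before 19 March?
Yes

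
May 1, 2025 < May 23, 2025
True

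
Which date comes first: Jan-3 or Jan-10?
Jan-3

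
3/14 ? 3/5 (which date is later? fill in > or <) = >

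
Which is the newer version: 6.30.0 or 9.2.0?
9.2.0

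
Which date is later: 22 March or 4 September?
4 September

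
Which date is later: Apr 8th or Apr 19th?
Apr 19th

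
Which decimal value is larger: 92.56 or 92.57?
92.57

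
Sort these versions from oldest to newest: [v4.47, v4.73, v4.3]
[v4.3, v4.47, v4.73]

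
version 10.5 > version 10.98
False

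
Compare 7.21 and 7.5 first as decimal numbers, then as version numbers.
As decimals: 7.21 < 7.5. As versions: v7.21 > v7.5 (minor version 21 > 5).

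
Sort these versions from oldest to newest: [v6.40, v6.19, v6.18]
[v6.18, v6.19, v6.40]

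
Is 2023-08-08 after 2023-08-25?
No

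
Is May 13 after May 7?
Yes. Day 13 comes after day 7 in May — this is a date comparison, not a decimal one (the decimal 5.13 would be smaller than 5.7).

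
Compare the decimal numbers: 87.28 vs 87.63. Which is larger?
87.63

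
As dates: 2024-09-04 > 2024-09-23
False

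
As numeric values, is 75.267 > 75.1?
True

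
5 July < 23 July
True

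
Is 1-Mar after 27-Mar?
No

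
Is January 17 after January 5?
Yes. Day 17 comes after day 5 in January — this is a date comparison, not a decimal one (the decimal 1.17 would be smaller than 1.5).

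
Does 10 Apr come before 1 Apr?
No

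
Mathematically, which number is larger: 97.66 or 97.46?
97.66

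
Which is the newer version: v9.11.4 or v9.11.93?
v9.11.93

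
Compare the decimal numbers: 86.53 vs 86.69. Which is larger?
86.69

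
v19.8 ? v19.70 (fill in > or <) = <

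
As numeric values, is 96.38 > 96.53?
False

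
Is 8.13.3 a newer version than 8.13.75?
No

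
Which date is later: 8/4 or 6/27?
8/4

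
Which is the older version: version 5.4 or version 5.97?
version 5.4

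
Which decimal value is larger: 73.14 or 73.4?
73.4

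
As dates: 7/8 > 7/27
False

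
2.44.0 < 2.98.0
True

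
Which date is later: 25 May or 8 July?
8 July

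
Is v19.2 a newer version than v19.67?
No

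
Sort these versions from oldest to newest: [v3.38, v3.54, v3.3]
[v3.3, v3.38, v3.54]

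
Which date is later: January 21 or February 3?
February 3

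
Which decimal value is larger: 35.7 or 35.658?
35.7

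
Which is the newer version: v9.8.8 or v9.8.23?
v9.8.23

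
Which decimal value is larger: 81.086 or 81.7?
81.7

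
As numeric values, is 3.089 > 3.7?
False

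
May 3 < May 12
True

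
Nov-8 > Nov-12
False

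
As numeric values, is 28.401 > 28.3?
True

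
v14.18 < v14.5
False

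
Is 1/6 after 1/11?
No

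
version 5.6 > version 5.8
False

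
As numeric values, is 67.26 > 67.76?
False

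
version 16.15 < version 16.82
True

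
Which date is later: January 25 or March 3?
March 3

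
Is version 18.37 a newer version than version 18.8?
Yes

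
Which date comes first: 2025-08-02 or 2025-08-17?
2025-08-02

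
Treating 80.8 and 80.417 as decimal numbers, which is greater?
80.8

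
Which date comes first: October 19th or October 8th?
October 8th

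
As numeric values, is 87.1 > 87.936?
False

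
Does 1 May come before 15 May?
Yes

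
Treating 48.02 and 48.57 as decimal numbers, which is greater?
48.57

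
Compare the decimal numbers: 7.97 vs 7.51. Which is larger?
7.97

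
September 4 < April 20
False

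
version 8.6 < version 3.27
False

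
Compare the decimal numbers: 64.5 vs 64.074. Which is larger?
64.5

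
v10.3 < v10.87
True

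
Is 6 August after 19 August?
No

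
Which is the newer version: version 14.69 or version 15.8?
version 15.8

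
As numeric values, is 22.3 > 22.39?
False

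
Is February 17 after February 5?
Yes. Day 17 comes after day 5 in February — this is a date comparison, not a decimal one (the decimal 2.17 would be smaller than 2.5).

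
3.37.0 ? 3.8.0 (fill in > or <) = >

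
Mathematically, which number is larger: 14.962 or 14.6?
14.962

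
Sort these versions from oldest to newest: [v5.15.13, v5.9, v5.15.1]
[v5.9, v5.15.1, v5.15.13]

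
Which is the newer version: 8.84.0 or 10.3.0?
10.3.0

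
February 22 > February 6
True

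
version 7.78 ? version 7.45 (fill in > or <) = >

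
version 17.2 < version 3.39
False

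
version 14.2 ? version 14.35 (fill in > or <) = <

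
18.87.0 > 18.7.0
True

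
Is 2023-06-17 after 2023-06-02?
Yes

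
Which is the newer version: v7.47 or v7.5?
v7.47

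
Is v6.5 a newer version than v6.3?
Yes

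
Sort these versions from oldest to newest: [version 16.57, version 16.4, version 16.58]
[version 16.4, version 16.57, version 16.58]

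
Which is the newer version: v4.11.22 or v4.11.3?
v4.11.22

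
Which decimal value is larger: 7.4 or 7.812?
7.812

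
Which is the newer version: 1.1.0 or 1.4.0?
1.4.0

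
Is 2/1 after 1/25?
Yes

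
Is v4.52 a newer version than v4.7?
Yes. Version numbers are compared segment by segment as integers, not as decimals: minor version 52 > 7, so v4.52 > v4.7 (even though the decimal 4.52 < 4.7).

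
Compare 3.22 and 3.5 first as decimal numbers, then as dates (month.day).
As decimals: 3.22 < 3.5. As dates: 3/22 is later than 3/5 (day 22 > day 5).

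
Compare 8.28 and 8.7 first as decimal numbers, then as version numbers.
As decimals: 8.28 < 8.7. As versions: v8.28 > v8.7 (minor version 28 > 7).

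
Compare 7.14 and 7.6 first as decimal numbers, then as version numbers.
As decimals: 7.14 < 7.6. As versions: v7.14 > v7.6 (minor version 14 > 6).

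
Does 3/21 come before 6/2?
Yes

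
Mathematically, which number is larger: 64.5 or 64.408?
64.5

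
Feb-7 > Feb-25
False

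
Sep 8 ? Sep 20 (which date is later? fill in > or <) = <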